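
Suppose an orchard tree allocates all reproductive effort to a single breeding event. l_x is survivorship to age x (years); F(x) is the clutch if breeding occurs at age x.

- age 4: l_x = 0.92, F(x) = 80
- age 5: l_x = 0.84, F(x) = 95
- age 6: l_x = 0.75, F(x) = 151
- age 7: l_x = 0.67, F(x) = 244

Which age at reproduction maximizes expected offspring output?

7

Expected offspring if breeding at age x = l_x × F(x):
  age 4: 0.92 × 80 = 73.600
  age 5: 0.84 × 95 = 79.800
  age 6: 0.75 × 151 = 113.250
  age 7: 0.67 × 244 = 163.480
Maximum at age 7 (163.480).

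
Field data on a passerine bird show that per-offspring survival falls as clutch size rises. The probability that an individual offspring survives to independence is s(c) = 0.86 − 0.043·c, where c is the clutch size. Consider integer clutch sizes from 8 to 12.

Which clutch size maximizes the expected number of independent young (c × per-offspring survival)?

Expected independent young = c × s(c):
  c=8: 8 × 0.516 = 4.128
  c=9: 9 × 0.473 = 4.257
  c=10: 10 × 0.430 = 4.300
  c=11: 11 × 0.387 = 4.257
  c=12: 12 × 0.344 = 4.128
Maximum at c = 10 (4.300 independent young).

10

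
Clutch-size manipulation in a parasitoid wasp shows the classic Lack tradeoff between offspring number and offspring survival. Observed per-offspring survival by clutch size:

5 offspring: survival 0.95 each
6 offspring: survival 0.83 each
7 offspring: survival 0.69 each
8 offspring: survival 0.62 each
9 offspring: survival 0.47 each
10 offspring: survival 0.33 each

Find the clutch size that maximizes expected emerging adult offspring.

6

Expected emerging adult offspring = c × s(c):
  c=5: 5 × 0.95 = 4.750
  c=6: 6 × 0.83 = 4.980
  c=7: 7 × 0.69 = 4.830
  c=8: 8 × 0.62 = 4.960
  c=9: 9 × 0.47 = 4.230
  c=10: 10 × 0.33 = 3.300
Maximum at c = 6 (4.980 emerging adult offspring).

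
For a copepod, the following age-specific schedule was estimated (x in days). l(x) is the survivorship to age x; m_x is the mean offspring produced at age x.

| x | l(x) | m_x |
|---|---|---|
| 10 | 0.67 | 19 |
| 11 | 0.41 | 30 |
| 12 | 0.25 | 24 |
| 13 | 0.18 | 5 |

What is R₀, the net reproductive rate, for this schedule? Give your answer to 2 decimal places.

R₀ = Σ l(x) m_x:
  age 10: 0.67 × 19 = 12.7300
  age 11: 0.41 × 30 = 12.3000
  age 12: 0.25 × 24 = 6.0000
  age 13: 0.18 × 5 = 0.9000
R₀ = 12.7300 + 12.3000 + 6.0000 + 0.9000 = 31.9300

31.93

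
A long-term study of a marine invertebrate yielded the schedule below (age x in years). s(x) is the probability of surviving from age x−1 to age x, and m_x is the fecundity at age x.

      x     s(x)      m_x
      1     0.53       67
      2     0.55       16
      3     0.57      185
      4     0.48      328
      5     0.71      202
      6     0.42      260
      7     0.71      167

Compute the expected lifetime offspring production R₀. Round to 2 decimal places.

117.51

Survivorship from birth: l_x = s_1·s_2·…·s_x.
  l_1 = 0.53000
  l_2 = 0.29150
  l_3 = 0.16615
  l_4 = 0.07975
  l_5 = 0.05663
  l_6 = 0.02378
  l_7 = 0.01689
R₀ = Σ l_x m_x:
  age 1: 0.53000 × 67 = 35.5100
  age 2: 0.29150 × 16 = 4.6640
  age 3: 0.16615 × 185 = 30.7377
  age 4: 0.07975 × 328 = 26.1580
  age 5: 0.05663 × 202 = 11.4393
  age 6: 0.02378 × 260 = 6.1828
  age 7: 0.01689 × 167 = 2.8206
R₀ = 35.5100 + 4.6640 + 30.7377 + 26.1580 + 11.4393 + 6.1828 + 2.8206 = 117.5124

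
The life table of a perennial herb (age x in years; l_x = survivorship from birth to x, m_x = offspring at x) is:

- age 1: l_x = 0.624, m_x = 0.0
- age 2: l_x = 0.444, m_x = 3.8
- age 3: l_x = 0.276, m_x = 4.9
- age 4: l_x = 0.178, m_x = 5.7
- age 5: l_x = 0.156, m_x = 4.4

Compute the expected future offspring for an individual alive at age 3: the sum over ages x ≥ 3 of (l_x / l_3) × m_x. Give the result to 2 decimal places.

11.06

l_3 = 0.276. Conditional survival from age 3 to x is l_x / l_3.
  x=3: (0.276/0.276) × 4.9 = 4.9000
  x=4: (0.178/0.276) × 5.7 = 3.6761
  x=5: (0.156/0.276) × 4.4 = 2.4870
Sum = 4.9000 + 3.6761 + 2.4870 = 11.0630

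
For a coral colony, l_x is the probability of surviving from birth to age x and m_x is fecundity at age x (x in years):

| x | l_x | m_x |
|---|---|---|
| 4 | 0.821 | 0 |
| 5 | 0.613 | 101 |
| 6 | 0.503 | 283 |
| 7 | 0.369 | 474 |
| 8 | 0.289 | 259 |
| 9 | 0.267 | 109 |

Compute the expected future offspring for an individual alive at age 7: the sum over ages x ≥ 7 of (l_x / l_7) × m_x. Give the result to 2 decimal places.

l_7 = 0.369. Conditional survival from age 7 to x is l_x / l_7.
  x=7: (0.369/0.369) × 474 = 474.0000
  x=8: (0.289/0.369) × 259 = 202.8482
  x=9: (0.267/0.369) × 109 = 78.8699
Sum = 474.0000 + 202.8482 + 78.8699 = 755.7182

755.72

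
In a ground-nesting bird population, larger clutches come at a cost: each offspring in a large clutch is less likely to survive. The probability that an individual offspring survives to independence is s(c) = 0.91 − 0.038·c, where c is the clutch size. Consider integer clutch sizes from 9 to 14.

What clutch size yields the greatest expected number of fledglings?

Expected fledglings = c × s(c):
  c=9: 9 × 0.568 = 5.112
  c=10: 10 × 0.530 = 5.300
  c=11: 11 × 0.492 = 5.412
  c=12: 12 × 0.454 = 5.448
  c=13: 13 × 0.416 = 5.408
  c=14: 14 × 0.378 = 5.292
Maximum at c = 12 (5.448 fledglings).

12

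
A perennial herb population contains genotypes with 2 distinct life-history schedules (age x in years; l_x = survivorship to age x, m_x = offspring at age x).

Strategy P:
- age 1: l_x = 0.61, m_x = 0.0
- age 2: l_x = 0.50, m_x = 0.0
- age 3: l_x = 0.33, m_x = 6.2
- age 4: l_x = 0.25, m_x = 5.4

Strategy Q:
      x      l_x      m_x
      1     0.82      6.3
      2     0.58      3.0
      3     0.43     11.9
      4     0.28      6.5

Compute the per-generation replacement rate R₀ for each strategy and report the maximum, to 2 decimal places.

Strategy P: R₀ = 0.61×0.0 + 0.50×0.0 + 0.33×6.2 + 0.25×5.4 = 3.3960
Strategy Q: R₀ = 0.82×6.3 + 0.58×3.0 + 0.43×11.9 + 0.28×6.5 = 13.8430
Highest R₀: strategy Q with 13.8430.

13.84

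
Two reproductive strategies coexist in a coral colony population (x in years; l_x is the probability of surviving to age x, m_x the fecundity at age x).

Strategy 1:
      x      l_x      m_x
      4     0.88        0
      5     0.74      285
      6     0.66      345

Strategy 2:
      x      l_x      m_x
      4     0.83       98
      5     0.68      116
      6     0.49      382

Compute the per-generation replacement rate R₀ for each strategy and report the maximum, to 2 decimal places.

Strategy 1: R₀ = 0.88×0 + 0.74×285 + 0.66×345 = 438.6000
Strategy 2: R₀ = 0.83×98 + 0.68×116 + 0.49×382 = 347.4000
Highest R₀: strategy 1 with 438.6000.

438.60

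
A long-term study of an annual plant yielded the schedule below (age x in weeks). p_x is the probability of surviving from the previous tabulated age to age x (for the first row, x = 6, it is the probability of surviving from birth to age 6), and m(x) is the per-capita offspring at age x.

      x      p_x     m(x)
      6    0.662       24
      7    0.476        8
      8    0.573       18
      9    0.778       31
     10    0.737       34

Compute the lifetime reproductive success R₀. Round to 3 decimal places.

29.534

Survivorship from birth: l_x = p_6·p_7·…·p_x.
  l_6 = 0.66200
  l_7 = 0.31511
  l_8 = 0.18056
  l_9 = 0.14048
  l_10 = 0.10353
R₀ = Σ l_x m(x):
  age 6: 0.66200 × 24 = 15.8880
  age 7: 0.31511 × 8 = 2.5209
  age 8: 0.18056 × 18 = 3.2501
  age 9: 0.14048 × 31 = 4.3549
  age 10: 0.10353 × 34 = 3.5200
R₀ = 15.8880 + 2.5209 + 3.2501 + 4.3549 + 3.5200 = 29.5339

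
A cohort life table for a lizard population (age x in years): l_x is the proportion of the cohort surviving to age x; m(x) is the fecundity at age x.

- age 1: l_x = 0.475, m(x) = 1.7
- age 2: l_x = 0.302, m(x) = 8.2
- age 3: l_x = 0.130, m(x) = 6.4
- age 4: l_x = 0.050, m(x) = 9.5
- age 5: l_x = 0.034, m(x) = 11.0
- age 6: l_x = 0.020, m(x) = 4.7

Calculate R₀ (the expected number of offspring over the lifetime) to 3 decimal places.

5.059

R₀ = Σ l_x m(x):
  age 1: 0.475 × 1.7 = 0.8075
  age 2: 0.302 × 8.2 = 2.4764
  age 3: 0.130 × 6.4 = 0.8320
  age 4: 0.050 × 9.5 = 0.4750
  age 5: 0.034 × 11.0 = 0.3740
  age 6: 0.020 × 4.7 = 0.0940
R₀ = 0.8075 + 2.4764 + 0.8320 + 0.4750 + 0.3740 + 0.0940 = 5.0589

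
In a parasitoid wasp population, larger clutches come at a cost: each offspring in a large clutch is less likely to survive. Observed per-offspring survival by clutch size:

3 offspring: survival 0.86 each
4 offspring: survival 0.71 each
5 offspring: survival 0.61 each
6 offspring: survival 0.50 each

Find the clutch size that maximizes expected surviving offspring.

5

Expected surviving offspring = c × s(c):
  c=3: 3 × 0.86 = 2.580
  c=4: 4 × 0.71 = 2.840
  c=5: 5 × 0.61 = 3.050
  c=6: 6 × 0.50 = 3.000
Maximum at c = 5 (3.050 surviving offspring).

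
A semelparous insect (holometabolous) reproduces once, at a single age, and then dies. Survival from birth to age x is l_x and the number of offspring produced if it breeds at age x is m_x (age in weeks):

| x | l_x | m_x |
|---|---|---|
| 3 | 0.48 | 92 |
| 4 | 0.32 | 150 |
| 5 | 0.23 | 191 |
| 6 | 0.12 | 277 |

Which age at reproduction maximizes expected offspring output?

4

Expected offspring if breeding at age x = l_x × m_x:
  age 3: 0.48 × 92 = 44.160
  age 4: 0.32 × 150 = 48.000
  age 5: 0.23 × 191 = 43.930
  age 6: 0.12 × 277 = 33.240
Maximum at age 4 (48.000).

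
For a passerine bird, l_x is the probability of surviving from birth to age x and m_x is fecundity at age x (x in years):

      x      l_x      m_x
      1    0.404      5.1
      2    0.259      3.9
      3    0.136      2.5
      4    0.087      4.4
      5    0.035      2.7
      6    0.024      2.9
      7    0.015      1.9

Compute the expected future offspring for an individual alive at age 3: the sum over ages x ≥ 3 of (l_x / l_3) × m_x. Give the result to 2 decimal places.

6.73

l_3 = 0.136. Conditional survival from age 3 to x is l_x / l_3.
  x=3: (0.136/0.136) × 2.5 = 2.5000
  x=4: (0.087/0.136) × 4.4 = 2.8147
  x=5: (0.035/0.136) × 2.7 = 0.6949
  x=6: (0.024/0.136) × 2.9 = 0.5118
  x=7: (0.015/0.136) × 1.9 = 0.2096
Sum = 2.5000 + 2.8147 + 0.6949 + 0.5118 + 0.2096 = 6.7309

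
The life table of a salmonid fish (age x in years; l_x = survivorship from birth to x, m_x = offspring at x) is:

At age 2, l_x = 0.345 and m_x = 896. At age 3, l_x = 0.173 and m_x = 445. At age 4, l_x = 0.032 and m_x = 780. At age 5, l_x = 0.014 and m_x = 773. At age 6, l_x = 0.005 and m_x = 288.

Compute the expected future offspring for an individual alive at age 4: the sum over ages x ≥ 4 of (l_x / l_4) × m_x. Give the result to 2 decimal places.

1163.19

l_4 = 0.032. Conditional survival from age 4 to x is l_x / l_4.
  x=4: (0.032/0.032) × 780 = 780.0000
  x=5: (0.014/0.032) × 773 = 338.1875
  x=6: (0.005/0.032) × 288 = 45.0000
Sum = 780.0000 + 338.1875 + 45.0000 = 1163.1875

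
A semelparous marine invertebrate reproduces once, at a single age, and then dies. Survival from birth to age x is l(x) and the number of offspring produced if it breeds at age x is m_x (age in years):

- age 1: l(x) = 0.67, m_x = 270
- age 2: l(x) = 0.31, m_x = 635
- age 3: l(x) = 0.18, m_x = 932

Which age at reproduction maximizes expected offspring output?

2

Expected offspring if breeding at age x = l(x) × m_x:
  age 1: 0.67 × 270 = 180.900
  age 2: 0.31 × 635 = 196.850
  age 3: 0.18 × 932 = 167.760
Maximum at age 2 (196.850).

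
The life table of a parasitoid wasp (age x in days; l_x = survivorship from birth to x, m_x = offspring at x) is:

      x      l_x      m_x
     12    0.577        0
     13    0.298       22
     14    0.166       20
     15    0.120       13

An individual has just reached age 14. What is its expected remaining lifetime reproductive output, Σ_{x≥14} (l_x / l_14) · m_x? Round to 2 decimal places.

29.40

l_14 = 0.166. Conditional survival from age 14 to x is l_x / l_14.
  x=14: (0.166/0.166) × 20 = 20.0000
  x=15: (0.120/0.166) × 13 = 9.3976
Sum = 20.0000 + 9.3976 = 29.3976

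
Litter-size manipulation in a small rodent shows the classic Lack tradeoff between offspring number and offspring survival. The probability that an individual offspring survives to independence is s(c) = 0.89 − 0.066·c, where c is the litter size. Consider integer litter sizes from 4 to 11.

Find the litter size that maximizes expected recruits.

Expected recruits = c × s(c):
  c=4: 4 × 0.626 = 2.504
  c=5: 5 × 0.560 = 2.800
  c=6: 6 × 0.494 = 2.964
  c=7: 7 × 0.428 = 2.996
  c=8: 8 × 0.362 = 2.896
  c=9: 9 × 0.296 = 2.664
  c=10: 10 × 0.230 = 2.300
  c=11: 11 × 0.164 = 1.804
Maximum at c = 7 (2.996 recruits).

7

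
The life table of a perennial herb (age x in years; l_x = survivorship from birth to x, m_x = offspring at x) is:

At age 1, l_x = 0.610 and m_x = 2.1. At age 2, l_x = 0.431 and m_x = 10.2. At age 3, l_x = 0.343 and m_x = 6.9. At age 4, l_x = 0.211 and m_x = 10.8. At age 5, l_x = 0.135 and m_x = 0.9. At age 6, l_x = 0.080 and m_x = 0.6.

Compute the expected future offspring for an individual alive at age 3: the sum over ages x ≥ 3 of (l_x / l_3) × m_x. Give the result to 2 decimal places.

l_3 = 0.343. Conditional survival from age 3 to x is l_x / l_3.
  x=3: (0.343/0.343) × 6.9 = 6.9000
  x=4: (0.211/0.343) × 10.8 = 6.6437
  x=5: (0.135/0.343) × 0.9 = 0.3542
  x=6: (0.080/0.343) × 0.6 = 0.1399
Sum = 6.9000 + 6.6437 + 0.3542 + 0.1399 = 14.0379

14.04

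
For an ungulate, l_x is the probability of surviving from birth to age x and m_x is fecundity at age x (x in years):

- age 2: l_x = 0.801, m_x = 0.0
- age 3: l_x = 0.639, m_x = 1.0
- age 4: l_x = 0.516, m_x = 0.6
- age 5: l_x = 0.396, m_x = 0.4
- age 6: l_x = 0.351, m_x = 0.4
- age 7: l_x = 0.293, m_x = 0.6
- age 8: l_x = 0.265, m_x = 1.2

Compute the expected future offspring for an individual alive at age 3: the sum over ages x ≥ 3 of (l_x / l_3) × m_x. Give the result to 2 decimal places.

l_3 = 0.639. Conditional survival from age 3 to x is l_x / l_3.
  x=3: (0.639/0.639) × 1.0 = 1.0000
  x=4: (0.516/0.639) × 0.6 = 0.4845
  x=5: (0.396/0.639) × 0.4 = 0.2479
  x=6: (0.351/0.639) × 0.4 = 0.2197
  x=7: (0.293/0.639) × 0.6 = 0.2751
  x=8: (0.265/0.639) × 1.2 = 0.4977
Sum = 1.0000 + 0.4845 + 0.2479 + 0.2197 + 0.2751 + 0.4977 = 2.7249

2.72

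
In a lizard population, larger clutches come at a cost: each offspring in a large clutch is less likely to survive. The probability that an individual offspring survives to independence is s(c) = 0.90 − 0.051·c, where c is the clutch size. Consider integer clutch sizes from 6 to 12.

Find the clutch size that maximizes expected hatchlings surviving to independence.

9

Expected hatchlings surviving to independence = c × s(c):
  c=6: 6 × 0.594 = 3.564
  c=7: 7 × 0.543 = 3.801
  c=8: 8 × 0.492 = 3.936
  c=9: 9 × 0.441 = 3.969
  c=10: 10 × 0.390 = 3.900
  c=11: 11 × 0.339 = 3.729
  c=12: 12 × 0.288 = 3.456
Maximum at c = 9 (3.969 hatchlings surviving to independence).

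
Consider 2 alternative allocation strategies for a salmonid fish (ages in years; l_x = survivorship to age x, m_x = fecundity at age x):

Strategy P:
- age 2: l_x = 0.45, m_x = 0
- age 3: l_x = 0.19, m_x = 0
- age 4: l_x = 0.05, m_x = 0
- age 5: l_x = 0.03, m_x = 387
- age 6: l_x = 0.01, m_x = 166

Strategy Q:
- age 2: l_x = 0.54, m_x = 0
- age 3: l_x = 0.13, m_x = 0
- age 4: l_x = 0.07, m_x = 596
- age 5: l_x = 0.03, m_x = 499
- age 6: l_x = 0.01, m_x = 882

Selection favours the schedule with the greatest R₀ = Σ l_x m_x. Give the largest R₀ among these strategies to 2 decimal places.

Strategy P: R₀ = 0.45×0 + 0.19×0 + 0.05×0 + 0.03×387 + 0.01×166 = 13.2700
Strategy Q: R₀ = 0.54×0 + 0.13×0 + 0.07×596 + 0.03×499 + 0.01×882 = 65.5100
Highest R₀: strategy Q with 65.5100.

65.51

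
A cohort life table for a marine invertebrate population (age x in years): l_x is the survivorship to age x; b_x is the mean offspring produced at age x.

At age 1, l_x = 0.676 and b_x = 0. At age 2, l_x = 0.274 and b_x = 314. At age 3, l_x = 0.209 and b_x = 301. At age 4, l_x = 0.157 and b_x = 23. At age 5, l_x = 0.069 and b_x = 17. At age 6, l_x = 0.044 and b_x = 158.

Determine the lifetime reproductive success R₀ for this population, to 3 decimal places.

R₀ = Σ l_x b_x:
  age 1: 0.676 × 0 = 0.0000
  age 2: 0.274 × 314 = 86.0360
  age 3: 0.209 × 301 = 62.9090
  age 4: 0.157 × 23 = 3.6110
  age 5: 0.069 × 17 = 1.1730
  age 6: 0.044 × 158 = 6.9520
R₀ = 0.0000 + 86.0360 + 62.9090 + 3.6110 + 1.1730 + 6.9520 = 160.6810

160.681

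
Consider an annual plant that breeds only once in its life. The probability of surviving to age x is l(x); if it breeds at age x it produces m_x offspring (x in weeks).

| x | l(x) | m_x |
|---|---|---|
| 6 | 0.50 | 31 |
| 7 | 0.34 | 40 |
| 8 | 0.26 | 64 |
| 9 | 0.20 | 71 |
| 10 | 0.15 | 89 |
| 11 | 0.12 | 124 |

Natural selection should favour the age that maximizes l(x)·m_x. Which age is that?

8

Expected offspring if breeding at age x = l(x) × m_x:
  age 6: 0.50 × 31 = 15.500
  age 7: 0.34 × 40 = 13.600
  age 8: 0.26 × 64 = 16.640
  age 9: 0.20 × 71 = 14.200
  age 10: 0.15 × 89 = 13.350
  age 11: 0.12 × 124 = 14.880
Maximum at age 8 (16.640).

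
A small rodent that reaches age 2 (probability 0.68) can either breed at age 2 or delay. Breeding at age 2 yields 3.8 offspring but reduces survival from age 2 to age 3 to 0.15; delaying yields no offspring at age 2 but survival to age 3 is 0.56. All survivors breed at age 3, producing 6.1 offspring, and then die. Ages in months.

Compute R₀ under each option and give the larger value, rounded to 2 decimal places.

3.21

breed at age 2: R₀ = 0.68 × (3.8 + 0.15 × 6.1) = 0.68 × 4.7150 = 3.2062
delay to age 3: R₀ = 0.68 × (0.56 × 6.1) = 0.68 × 3.4160 = 2.3229
Higher: breed at age 2 (3.2062).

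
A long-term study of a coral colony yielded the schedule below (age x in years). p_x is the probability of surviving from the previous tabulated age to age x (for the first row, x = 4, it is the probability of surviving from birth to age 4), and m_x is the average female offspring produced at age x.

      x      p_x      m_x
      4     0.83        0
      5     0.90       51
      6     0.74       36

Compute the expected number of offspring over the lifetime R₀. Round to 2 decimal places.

58.00

Survivorship from birth: l_x = p_4·p_5·…·p_x.
  l_4 = 0.83000
  l_5 = 0.74700
  l_6 = 0.55278
R₀ = Σ l_x m_x:
  age 4: 0.83000 × 0 = 0.0000
  age 5: 0.74700 × 51 = 38.0970
  age 6: 0.55278 × 36 = 19.9001
R₀ = 0.0000 + 38.0970 + 19.9001 = 57.9971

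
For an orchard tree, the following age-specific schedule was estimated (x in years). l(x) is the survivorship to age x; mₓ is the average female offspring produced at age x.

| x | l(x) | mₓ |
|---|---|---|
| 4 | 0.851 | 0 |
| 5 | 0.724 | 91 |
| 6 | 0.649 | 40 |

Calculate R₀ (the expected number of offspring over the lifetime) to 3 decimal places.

91.844

R₀ = Σ l(x) mₓ:
  age 4: 0.851 × 0 = 0.0000
  age 5: 0.724 × 91 = 65.8840
  age 6: 0.649 × 40 = 25.9600
R₀ = 0.0000 + 65.8840 + 25.9600 = 91.8440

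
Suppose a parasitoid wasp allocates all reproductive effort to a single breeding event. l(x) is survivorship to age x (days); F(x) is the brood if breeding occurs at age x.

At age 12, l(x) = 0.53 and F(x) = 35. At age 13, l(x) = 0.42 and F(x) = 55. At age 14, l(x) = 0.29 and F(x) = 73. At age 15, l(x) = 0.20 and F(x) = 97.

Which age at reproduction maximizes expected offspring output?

13

Expected offspring if breeding at age x = l(x) × F(x):
  age 12: 0.53 × 35 = 18.550
  age 13: 0.42 × 55 = 23.100
  age 14: 0.29 × 73 = 21.170
  age 15: 0.20 × 97 = 19.400
Maximum at age 13 (23.100).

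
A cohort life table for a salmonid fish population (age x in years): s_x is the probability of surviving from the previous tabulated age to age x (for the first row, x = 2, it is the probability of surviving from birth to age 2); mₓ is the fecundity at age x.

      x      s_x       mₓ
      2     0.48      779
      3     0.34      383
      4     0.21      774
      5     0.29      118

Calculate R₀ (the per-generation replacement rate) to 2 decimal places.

Survivorship from birth: l_x = s_2·s_3·…·s_x.
  l_2 = 0.48000
  l_3 = 0.16320
  l_4 = 0.03427
  l_5 = 0.00994
R₀ = Σ l_x mₓ:
  age 2: 0.48000 × 779 = 373.9200
  age 3: 0.16320 × 383 = 62.5056
  age 4: 0.03427 × 774 = 26.5250
  age 5: 0.00994 × 118 = 1.1729
R₀ = 373.9200 + 62.5056 + 26.5250 + 1.1729 = 464.1235

464.12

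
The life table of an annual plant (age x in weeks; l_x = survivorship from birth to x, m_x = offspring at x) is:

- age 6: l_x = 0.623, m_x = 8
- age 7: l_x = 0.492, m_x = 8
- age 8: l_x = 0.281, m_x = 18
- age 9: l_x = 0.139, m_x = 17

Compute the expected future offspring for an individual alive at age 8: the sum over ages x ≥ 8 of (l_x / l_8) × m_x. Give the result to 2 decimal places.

l_8 = 0.281. Conditional survival from age 8 to x is l_x / l_8.
  x=8: (0.281/0.281) × 18 = 18.0000
  x=9: (0.139/0.281) × 17 = 8.4093
Sum = 18.0000 + 8.4093 = 26.4093

26.41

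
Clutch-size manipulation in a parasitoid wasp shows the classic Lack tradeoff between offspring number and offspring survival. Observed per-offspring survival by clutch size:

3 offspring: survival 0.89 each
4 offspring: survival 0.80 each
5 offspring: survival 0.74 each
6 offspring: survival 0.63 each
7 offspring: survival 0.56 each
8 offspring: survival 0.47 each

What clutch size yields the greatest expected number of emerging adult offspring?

Expected emerging adult offspring = c × s(c):
  c=3: 3 × 0.89 = 2.670
  c=4: 4 × 0.80 = 3.200
  c=5: 5 × 0.74 = 3.700
  c=6: 6 × 0.63 = 3.780
  c=7: 7 × 0.56 = 3.920
  c=8: 8 × 0.47 = 3.760
Maximum at c = 7 (3.920 emerging adult offspring).

7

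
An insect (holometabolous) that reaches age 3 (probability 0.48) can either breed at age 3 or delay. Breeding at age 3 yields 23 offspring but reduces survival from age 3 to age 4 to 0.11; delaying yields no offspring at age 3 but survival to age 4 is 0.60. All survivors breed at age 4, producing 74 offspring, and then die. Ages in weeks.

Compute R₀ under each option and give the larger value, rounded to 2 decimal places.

21.31

breed at age 3: R₀ = 0.48 × (23 + 0.11 × 74) = 0.48 × 31.1400 = 14.9472
delay to age 4: R₀ = 0.48 × (0.60 × 74) = 0.48 × 44.4000 = 21.3120
Higher: delay to age 4 (21.3120).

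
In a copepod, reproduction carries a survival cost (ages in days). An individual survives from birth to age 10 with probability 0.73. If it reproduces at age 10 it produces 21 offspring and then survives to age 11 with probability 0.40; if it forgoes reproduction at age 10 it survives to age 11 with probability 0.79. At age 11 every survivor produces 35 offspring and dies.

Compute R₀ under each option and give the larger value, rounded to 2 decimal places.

breed at age 10: R₀ = 0.73 × (21 + 0.40 × 35) = 0.73 × 35.0000 = 25.5500
delay to age 11: R₀ = 0.73 × (0.79 × 35) = 0.73 × 27.6500 = 20.1845
Higher: breed at age 10 (25.5500).

25.55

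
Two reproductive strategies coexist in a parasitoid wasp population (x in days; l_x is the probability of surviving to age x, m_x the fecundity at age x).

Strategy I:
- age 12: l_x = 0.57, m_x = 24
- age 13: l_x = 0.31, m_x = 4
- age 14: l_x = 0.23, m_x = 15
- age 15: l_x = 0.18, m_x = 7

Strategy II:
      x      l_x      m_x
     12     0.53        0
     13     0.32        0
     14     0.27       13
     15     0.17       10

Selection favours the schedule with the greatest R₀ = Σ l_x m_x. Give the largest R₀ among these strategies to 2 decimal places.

Strategy I: R₀ = 0.57×24 + 0.31×4 + 0.23×15 + 0.18×7 = 19.6300
Strategy II: R₀ = 0.53×0 + 0.32×0 + 0.27×13 + 0.17×10 = 5.2100
Highest R₀: strategy I with 19.6300.

19.63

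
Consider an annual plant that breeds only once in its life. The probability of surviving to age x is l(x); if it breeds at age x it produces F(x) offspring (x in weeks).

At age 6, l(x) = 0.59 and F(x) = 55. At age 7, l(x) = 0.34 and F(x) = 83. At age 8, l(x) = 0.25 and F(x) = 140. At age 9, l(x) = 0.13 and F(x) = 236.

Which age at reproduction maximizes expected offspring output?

Expected offspring if breeding at age x = l(x) × F(x):
  age 6: 0.59 × 55 = 32.450
  age 7: 0.34 × 83 = 28.220
  age 8: 0.25 × 140 = 35.000
  age 9: 0.13 × 236 = 30.680
Maximum at age 8 (35.000).

8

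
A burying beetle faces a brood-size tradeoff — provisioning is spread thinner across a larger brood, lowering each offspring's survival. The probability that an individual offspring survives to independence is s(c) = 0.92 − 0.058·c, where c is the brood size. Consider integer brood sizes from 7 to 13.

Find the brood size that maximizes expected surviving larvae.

Expected surviving larvae = c × s(c):
  c=7: 7 × 0.514 = 3.598
  c=8: 8 × 0.456 = 3.648
  c=9: 9 × 0.398 = 3.582
  c=10: 10 × 0.340 = 3.400
  c=11: 11 × 0.282 = 3.102
  c=12: 12 × 0.224 = 2.688
  c=13: 13 × 0.166 = 2.158
Maximum at c = 8 (3.648 surviving larvae).

8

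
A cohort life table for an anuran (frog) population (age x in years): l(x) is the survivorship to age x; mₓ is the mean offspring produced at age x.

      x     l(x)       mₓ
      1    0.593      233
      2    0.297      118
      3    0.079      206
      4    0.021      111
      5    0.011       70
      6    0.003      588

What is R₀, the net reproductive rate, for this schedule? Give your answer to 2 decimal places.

R₀ = Σ l(x) mₓ:
  age 1: 0.593 × 233 = 138.1690
  age 2: 0.297 × 118 = 35.0460
  age 3: 0.079 × 206 = 16.2740
  age 4: 0.021 × 111 = 2.3310
  age 5: 0.011 × 70 = 0.7700
  age 6: 0.003 × 588 = 1.7640
R₀ = 138.1690 + 35.0460 + 16.2740 + 2.3310 + 0.7700 + 1.7640 = 194.3540

194.35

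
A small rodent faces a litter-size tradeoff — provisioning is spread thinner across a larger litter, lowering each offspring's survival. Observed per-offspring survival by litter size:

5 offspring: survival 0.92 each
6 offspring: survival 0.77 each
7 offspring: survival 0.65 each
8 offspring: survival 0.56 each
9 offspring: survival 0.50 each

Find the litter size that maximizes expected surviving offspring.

Expected surviving offspring = c × s(c):
  c=5: 5 × 0.92 = 4.600
  c=6: 6 × 0.77 = 4.620
  c=7: 7 × 0.65 = 4.550
  c=8: 8 × 0.56 = 4.480
  c=9: 9 × 0.50 = 4.500
Maximum at c = 6 (4.620 surviving offspring).

6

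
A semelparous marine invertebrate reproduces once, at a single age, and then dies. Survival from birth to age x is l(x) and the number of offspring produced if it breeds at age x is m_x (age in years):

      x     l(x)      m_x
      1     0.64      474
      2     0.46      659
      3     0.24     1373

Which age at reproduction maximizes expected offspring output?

3

Expected offspring if breeding at age x = l(x) × m_x:
  age 1: 0.64 × 474 = 303.360
  age 2: 0.46 × 659 = 303.140
  age 3: 0.24 × 1373 = 329.520
Maximum at age 3 (329.520).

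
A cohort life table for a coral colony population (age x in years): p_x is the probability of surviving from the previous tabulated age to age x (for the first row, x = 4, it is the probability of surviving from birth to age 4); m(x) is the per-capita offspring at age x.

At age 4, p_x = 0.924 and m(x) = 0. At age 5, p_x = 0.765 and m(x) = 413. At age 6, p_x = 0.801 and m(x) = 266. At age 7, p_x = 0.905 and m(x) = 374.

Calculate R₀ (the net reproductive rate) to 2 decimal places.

634.18

Survivorship from birth: l_x = p_4·p_5·…·p_x.
  l_4 = 0.92400
  l_5 = 0.70686
  l_6 = 0.56619
  l_7 = 0.51241
R₀ = Σ l_x m(x):
  age 4: 0.92400 × 0 = 0.0000
  age 5: 0.70686 × 413 = 291.9332
  age 6: 0.56619 × 266 = 150.6065
  age 7: 0.51241 × 374 = 191.6413
R₀ = 0.0000 + 291.9332 + 150.6065 + 191.6413 = 634.1811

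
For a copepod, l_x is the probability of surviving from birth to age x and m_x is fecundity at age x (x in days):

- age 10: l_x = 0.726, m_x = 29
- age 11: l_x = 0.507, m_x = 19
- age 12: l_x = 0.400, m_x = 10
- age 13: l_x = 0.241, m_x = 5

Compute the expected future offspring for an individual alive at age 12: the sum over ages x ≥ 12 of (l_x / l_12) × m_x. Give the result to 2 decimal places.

l_12 = 0.400. Conditional survival from age 12 to x is l_x / l_12.
  x=12: (0.400/0.400) × 10 = 10.0000
  x=13: (0.241/0.400) × 5 = 3.0125
Sum = 10.0000 + 3.0125 = 13.0125

13.01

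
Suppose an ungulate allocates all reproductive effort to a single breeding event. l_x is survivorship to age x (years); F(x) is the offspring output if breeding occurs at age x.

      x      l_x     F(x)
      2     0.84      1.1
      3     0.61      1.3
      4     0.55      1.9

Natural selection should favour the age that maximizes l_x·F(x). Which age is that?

Expected offspring if breeding at age x = l_x × F(x):
  age 2: 0.84 × 1.1 = 0.924
  age 3: 0.61 × 1.3 = 0.793
  age 4: 0.55 × 1.9 = 1.045
Maximum at age 4 (1.045).

4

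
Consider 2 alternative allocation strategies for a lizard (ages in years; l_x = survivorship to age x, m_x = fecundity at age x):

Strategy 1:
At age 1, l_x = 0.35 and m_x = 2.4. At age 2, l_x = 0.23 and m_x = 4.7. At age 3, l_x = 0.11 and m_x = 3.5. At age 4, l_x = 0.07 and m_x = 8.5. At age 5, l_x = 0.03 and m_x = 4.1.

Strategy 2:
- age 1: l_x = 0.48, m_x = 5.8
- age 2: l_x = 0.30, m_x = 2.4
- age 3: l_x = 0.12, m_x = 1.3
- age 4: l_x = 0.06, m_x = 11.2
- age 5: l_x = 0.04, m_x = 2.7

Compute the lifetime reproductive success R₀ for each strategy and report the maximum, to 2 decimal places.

Strategy 1: R₀ = 0.35×2.4 + 0.23×4.7 + 0.11×3.5 + 0.07×8.5 + 0.03×4.1 = 3.0240
Strategy 2: R₀ = 0.48×5.8 + 0.30×2.4 + 0.12×1.3 + 0.06×11.2 + 0.04×2.7 = 4.4400
Highest R₀: strategy 2 with 4.4400.

4.44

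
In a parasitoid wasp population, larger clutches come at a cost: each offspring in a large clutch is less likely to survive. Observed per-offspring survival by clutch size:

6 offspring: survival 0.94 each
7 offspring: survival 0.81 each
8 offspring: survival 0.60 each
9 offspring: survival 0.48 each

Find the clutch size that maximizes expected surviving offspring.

Expected surviving offspring = c × s(c):
  c=6: 6 × 0.94 = 5.640
  c=7: 7 × 0.81 = 5.670
  c=8: 8 × 0.60 = 4.800
  c=9: 9 × 0.48 = 4.320
Maximum at c = 7 (5.670 surviving offspring).

7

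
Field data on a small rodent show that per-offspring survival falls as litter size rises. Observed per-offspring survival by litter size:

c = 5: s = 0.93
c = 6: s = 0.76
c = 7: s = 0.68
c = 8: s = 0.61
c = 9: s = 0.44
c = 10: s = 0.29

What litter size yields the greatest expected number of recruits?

8

Expected recruits = c × s(c):
  c=5: 5 × 0.93 = 4.650
  c=6: 6 × 0.76 = 4.560
  c=7: 7 × 0.68 = 4.760
  c=8: 8 × 0.61 = 4.880
  c=9: 9 × 0.44 = 3.960
  c=10: 10 × 0.29 = 2.900
Maximum at c = 8 (4.880 recruits).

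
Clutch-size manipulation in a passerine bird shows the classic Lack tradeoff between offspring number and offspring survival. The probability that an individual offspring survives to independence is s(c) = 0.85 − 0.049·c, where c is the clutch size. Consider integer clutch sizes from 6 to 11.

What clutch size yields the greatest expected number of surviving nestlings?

9

Expected surviving nestlings = c × s(c):
  c=6: 6 × 0.556 = 3.336
  c=7: 7 × 0.507 = 3.549
  c=8: 8 × 0.458 = 3.664
  c=9: 9 × 0.409 = 3.681
  c=10: 10 × 0.360 = 3.600
  c=11: 11 × 0.311 = 3.421
Maximum at c = 9 (3.681 surviving nestlings).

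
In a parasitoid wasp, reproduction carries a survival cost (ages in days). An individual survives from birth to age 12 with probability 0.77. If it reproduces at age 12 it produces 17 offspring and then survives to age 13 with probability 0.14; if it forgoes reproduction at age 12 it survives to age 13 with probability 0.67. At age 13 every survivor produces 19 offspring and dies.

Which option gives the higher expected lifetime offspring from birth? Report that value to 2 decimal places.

15.14

breed at age 12: R₀ = 0.77 × (17 + 0.14 × 19) = 0.77 × 19.6600 = 15.1382
delay to age 13: R₀ = 0.77 × (0.67 × 19) = 0.77 × 12.7300 = 9.8021
Higher: breed at age 12 (15.1382).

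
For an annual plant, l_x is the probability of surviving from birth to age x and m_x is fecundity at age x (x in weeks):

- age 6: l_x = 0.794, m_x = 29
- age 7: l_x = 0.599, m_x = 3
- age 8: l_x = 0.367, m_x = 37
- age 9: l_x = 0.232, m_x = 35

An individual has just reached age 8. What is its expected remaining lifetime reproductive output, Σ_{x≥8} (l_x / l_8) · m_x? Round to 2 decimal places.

59.13

l_8 = 0.367. Conditional survival from age 8 to x is l_x / l_8.
  x=8: (0.367/0.367) × 37 = 37.0000
  x=9: (0.232/0.367) × 35 = 22.1253
Sum = 37.0000 + 22.1253 = 59.1253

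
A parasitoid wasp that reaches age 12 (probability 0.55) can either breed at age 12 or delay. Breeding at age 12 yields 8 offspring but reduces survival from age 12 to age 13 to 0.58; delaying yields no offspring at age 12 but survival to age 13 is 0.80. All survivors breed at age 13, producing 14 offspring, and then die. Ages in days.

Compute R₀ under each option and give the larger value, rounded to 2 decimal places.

breed at age 12: R₀ = 0.55 × (8 + 0.58 × 14) = 0.55 × 16.1200 = 8.8660
delay to age 13: R₀ = 0.55 × (0.80 × 14) = 0.55 × 11.2000 = 6.1600
Higher: breed at age 12 (8.8660).

8.87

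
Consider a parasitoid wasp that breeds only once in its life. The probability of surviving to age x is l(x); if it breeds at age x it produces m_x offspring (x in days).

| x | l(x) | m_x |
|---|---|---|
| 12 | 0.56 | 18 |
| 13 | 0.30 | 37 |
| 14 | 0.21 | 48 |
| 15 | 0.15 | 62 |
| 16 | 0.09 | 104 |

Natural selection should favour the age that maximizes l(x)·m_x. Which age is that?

Expected offspring if breeding at age x = l(x) × m_x:
  age 12: 0.56 × 18 = 10.080
  age 13: 0.30 × 37 = 11.100
  age 14: 0.21 × 48 = 10.080
  age 15: 0.15 × 62 = 9.300
  age 16: 0.09 × 104 = 9.360
Maximum at age 13 (11.100).

13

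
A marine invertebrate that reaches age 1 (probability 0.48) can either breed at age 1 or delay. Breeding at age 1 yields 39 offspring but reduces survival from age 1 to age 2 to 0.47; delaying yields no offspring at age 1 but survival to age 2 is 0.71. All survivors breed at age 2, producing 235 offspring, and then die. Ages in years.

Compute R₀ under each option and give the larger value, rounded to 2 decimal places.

breed at age 1: R₀ = 0.48 × (39 + 0.47 × 235) = 0.48 × 149.4500 = 71.7360
delay to age 2: R₀ = 0.48 × (0.71 × 235) = 0.48 × 166.8500 = 80.0880
Higher: delay to age 2 (80.0880).

80.09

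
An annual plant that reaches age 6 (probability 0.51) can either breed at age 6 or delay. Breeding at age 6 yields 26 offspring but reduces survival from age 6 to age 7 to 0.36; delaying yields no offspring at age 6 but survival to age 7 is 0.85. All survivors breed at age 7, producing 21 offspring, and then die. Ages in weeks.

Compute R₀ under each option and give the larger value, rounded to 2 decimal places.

breed at age 6: R₀ = 0.51 × (26 + 0.36 × 21) = 0.51 × 33.5600 = 17.1156
delay to age 7: R₀ = 0.51 × (0.85 × 21) = 0.51 × 17.8500 = 9.1035
Higher: breed at age 6 (17.1156).

17.12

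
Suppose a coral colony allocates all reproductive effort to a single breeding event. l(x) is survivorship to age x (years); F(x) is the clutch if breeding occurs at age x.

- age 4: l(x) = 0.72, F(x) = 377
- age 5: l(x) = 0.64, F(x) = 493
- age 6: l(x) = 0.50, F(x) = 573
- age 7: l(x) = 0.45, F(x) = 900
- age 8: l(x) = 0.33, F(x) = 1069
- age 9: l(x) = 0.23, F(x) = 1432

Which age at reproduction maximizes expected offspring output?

7

Expected offspring if breeding at age x = l(x) × F(x):
  age 4: 0.72 × 377 = 271.440
  age 5: 0.64 × 493 = 315.520
  age 6: 0.50 × 573 = 286.500
  age 7: 0.45 × 900 = 405.000
  age 8: 0.33 × 1069 = 352.770
  age 9: 0.23 × 1432 = 329.360
Maximum at age 7 (405.000).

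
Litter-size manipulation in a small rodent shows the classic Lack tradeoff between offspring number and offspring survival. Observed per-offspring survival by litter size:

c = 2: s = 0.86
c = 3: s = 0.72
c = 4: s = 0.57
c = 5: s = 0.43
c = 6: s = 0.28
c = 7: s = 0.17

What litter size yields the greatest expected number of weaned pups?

Expected weaned pups = c × s(c):
  c=2: 2 × 0.86 = 1.720
  c=3: 3 × 0.72 = 2.160
  c=4: 4 × 0.57 = 2.280
  c=5: 5 × 0.43 = 2.150
  c=6: 6 × 0.28 = 1.680
  c=7: 7 × 0.17 = 1.190
Maximum at c = 4 (2.280 weaned pups).

4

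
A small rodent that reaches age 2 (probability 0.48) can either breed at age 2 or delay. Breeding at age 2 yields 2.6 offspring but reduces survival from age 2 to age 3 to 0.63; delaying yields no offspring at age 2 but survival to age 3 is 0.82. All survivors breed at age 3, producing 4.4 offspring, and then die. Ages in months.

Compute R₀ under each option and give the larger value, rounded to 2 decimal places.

2.58

breed at age 2: R₀ = 0.48 × (2.6 + 0.63 × 4.4) = 0.48 × 5.3720 = 2.5786
delay to age 3: R₀ = 0.48 × (0.82 × 4.4) = 0.48 × 3.6080 = 1.7318
Higher: breed at age 2 (2.5786).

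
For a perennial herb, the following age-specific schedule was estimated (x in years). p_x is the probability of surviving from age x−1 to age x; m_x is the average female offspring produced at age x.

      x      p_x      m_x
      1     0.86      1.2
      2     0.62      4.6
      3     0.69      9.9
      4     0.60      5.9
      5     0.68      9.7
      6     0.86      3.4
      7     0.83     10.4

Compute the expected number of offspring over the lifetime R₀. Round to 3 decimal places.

Survivorship from birth: l_x = p_1·p_2·…·p_x.
  l_1 = 0.86000
  l_2 = 0.53320
  l_3 = 0.36791
  l_4 = 0.22074
  l_5 = 0.15011
  l_6 = 0.12909
  l_7 = 0.10715
R₀ = Σ l_x m_x:
  age 1: 0.86000 × 1.2 = 1.0320
  age 2: 0.53320 × 4.6 = 2.4527
  age 3: 0.36791 × 9.9 = 3.6423
  age 4: 0.22074 × 5.9 = 1.3024
  age 5: 0.15011 × 9.7 = 1.4561
  age 6: 0.12909 × 3.4 = 0.4389
  age 7: 0.10715 × 10.4 = 1.1144
R₀ = 1.0320 + 2.4527 + 3.6423 + 1.3024 + 1.4561 + 0.4389 + 1.1144 = 11.4387

11.439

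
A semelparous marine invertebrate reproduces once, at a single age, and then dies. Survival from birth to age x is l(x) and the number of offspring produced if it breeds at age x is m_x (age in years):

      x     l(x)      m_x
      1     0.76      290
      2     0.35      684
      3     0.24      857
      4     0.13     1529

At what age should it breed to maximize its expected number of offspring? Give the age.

Expected offspring if breeding at age x = l(x) × m_x:
  age 1: 0.76 × 290 = 220.400
  age 2: 0.35 × 684 = 239.400
  age 3: 0.24 × 857 = 205.680
  age 4: 0.13 × 1529 = 198.770
Maximum at age 2 (239.400).

2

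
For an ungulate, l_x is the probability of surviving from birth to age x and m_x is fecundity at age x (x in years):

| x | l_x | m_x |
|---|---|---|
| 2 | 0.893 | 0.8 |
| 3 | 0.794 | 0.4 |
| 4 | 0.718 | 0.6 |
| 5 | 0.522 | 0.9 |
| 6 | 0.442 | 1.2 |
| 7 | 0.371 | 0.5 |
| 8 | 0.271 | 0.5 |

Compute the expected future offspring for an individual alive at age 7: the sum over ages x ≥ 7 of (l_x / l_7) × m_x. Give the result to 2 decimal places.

l_7 = 0.371. Conditional survival from age 7 to x is l_x / l_7.
  x=7: (0.371/0.371) × 0.5 = 0.5000
  x=8: (0.271/0.371) × 0.5 = 0.3652
Sum = 0.5000 + 0.3652 = 0.8652

0.87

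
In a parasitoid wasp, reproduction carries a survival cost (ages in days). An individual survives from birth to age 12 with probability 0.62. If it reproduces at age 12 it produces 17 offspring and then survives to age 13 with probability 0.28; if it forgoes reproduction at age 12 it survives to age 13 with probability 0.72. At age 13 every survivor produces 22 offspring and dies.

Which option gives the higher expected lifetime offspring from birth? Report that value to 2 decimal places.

14.36

breed at age 12: R₀ = 0.62 × (17 + 0.28 × 22) = 0.62 × 23.1600 = 14.3592
delay to age 13: R₀ = 0.62 × (0.72 × 22) = 0.62 × 15.8400 = 9.8208
Higher: breed at age 12 (14.3592).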